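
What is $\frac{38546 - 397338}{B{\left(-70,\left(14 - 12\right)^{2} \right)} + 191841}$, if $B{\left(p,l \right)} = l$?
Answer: $- \frac{358792}{191845} \approx -1.8702$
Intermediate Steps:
$\frac{38546 - 397338}{B{\left(-70,\left(14 - 12\right)^{2} \right)} + 191841} = \frac{38546 - 397338}{\left(14 - 12\right)^{2} + 191841} = - \frac{358792}{2^{2} + 191841} = - \frac{358792}{4 + 191841} = - \frac{358792}{191845}$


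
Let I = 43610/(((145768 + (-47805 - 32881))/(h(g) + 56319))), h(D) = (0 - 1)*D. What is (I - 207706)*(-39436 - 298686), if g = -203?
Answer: 1868630805613792/32541 ≈ 5.7424e+10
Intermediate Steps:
h(D) = -D
I = 1232462210/32541 (I = 43610/(((145768 + (-47805 - 32881))/(-1*(-203) + 56319))) = 43610/(((145768 - 80686)/(203 + 56319))) = 43610/((65082/56522)) = 43610/((65082*(1/56522))) = 43610/(32541/28261) = 43610*(28261/32541) = 1232462210/32541 ≈ 37874.)
(I - 207706)*(-39436 - 298686) = (1232462210/32541 - 207706)*(-39436 - 298686) = -5526498736/32541*(-338122) = 1868630805613792/32541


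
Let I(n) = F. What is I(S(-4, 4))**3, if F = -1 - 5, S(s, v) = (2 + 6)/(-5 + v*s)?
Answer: -216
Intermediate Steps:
S(s, v) = 8/(-5 + s*v)
F = -6
I(n) = -6
I(S(-4, 4))**3 = (-6)**3 = -216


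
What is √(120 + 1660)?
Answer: 2*√445 ≈ 42.190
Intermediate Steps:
√(120 + 1660) = √1780 = 2*√445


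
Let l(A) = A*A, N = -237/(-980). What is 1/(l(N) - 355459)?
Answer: -960400/341382767431 ≈ -2.8133e-6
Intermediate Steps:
N = 237/980 (N = -237*(-1/980) = 237/980 ≈ 0.24184)
l(A) = A**2
1/(l(N) - 355459) = 1/((237/980)**2 - 355459) = 1/(56169/960400 - 355459) = 1/(-341382767431/960400) = -960400/341382767431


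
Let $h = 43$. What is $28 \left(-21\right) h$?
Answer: $-25284$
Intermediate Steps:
$28 \left(-21\right) h = 28 \left(-21\right) 43 = \left(-588\right) 43 = -25284$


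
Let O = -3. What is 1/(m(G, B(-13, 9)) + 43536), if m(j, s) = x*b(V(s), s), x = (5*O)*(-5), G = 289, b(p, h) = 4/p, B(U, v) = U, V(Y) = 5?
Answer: 1/43596 ≈ 2.2938e-5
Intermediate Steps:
x = 75 (x = (5*(-3))*(-5) = -15*(-5) = 75)
m(j, s) = 60 (m(j, s) = 75*(4/5) = 75*(4*(⅕)) = 75*(⅘) = 60)
1/(m(G, B(-13, 9)) + 43536) = 1/(60 + 43536) = 1/43596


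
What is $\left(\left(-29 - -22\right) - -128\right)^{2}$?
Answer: $14641$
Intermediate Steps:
$\left(\left(-29 - -22\right) - -128\right)^{2} = \left(\left(-29 + 22\right) + 128\right)^{2} = \left(-7 + 128\right)^{2} = 121^{2} = 14641$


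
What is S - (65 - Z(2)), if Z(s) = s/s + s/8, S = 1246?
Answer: 4729/4 ≈ 1182.3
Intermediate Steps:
Z(s) = 1 + s/8 (Z(s) = 1 + s*(⅛) = 1 + s/8)
S - (65 - Z(2)) = 1246 - (65 - (1 + (⅛)*2)) = 1246 - (65 - (1 + ¼)) = 1246 - (65 - 1*5/4) = 1246 - (65 - 5/4) = 1246 - 1*255/4 = 1246 - 255/4 = 4729/4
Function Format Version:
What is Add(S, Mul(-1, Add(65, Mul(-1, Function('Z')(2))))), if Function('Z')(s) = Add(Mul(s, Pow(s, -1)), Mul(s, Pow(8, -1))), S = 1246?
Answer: Rational(4729, 4) ≈ 1182.3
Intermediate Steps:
Function('Z')(s) = Add(1, Mul(Rational(1, 8), s)) (Function('Z')(s) = Add(1, Mul(s, Rational(1, 8))) = Add(1, Mul(Rational(1, 8), s)))
Add(S, Mul(-1, Add(65, Mul(-1, Function('Z')(2))))) = Add(1246, Mul(-1, Add(65, Mul(-1, Add(1, Mul(Rational(1, 8), 2)))))) = Add(1246, Mul(-1, Add(65, Mul(-1, Add(1, Rational(1, 4)))))) = Add(1246, Mul(-1, Add(65, Mul(-1, Rational(5, 4))))) = Add(1246, Mul(-1, Add(65, Rational(-5, 4)))) = Add(1246, Mul(-1, Rational(255, 4))) = Add(1246, Rational(-255, 4)) = Rational(4729, 4)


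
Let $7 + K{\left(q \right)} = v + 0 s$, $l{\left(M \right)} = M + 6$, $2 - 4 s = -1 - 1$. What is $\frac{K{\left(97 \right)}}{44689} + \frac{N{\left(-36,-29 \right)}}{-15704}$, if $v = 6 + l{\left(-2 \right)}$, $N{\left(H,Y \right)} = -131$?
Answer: $\frac{5901371}{701796056} \approx 0.0084089$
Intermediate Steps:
$s = 1$ ($s = \frac{1}{2} - \frac{-1 - 1}{4} = \frac{1}{2} - - \frac{1}{2} = \frac{1}{2} + \frac{1}{2} = 1$)
$l{\left(M \right)} = 6 + M$
$v = 10$ ($v = 6 + \left(6 - 2\right) = 6 + 4 = 10$)
$K{\left(q \right)} = 3$ ($K{\left(q \right)} = -7 + \left(10 + 0 \cdot 1\right) = -7 + \left(10 + 0\right) = -7 + 10 = 3$)
$\frac{K{\left(97 \right)}}{44689} + \frac{N{\left(-36,-29 \right)}}{-15704} = \frac{3}{44689} - \frac{131}{-15704} = 3 \cdot \frac{1}{44689} - - \frac{131}{15704} = \frac{3}{44689} + \frac{131}{15704} = \frac{5901371}{701796056}$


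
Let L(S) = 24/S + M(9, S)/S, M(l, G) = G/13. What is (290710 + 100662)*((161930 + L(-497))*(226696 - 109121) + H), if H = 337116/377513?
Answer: 18174554927245367907970572/2439111493 ≈ 7.4513e+15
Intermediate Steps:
M(l, G) = G/13 (M(l, G) = G*(1/13) = G/13)
L(S) = 1/13 + 24/S (L(S) = 24/S + (S/13)/S = 24/S + 1/13 = 1/13 + 24/S)
H = 337116/377513 (H = 337116*(1/377513) = 337116/377513 ≈ 0.89299)
(290710 + 100662)*((161930 + L(-497))*(226696 - 109121) + H) = (290710 + 100662)*((161930 + (1/13)*(312 - 497)/(-497))*(226696 - 109121) + 337116/377513) = 391372*((161930 + (1/13)*(-1/497)*(-185))*117575 + 337116/377513) = 391372*((161930 + 185/6461)*117575 + 337116/377513) = 391372*((1046229915/6461)*117575 + 337116/377513) = 391372*(123010482256125/6461 + 337116/377513) = 391372*(46438056190134623601/2439111493) = 18174554927245367907970572/2439111493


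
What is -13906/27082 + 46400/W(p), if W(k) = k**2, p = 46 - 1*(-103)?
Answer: 473938847/300623741 ≈ 1.5765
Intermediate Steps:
p = 149 (p = 46 + 103 = 149)
-13906/27082 + 46400/W(p) = -13906/27082 + 46400/(149**2) = -13906*1/27082 + 46400/22201 = -6953/13541 + 46400*(1/22201) = -6953/13541 + 46400/22201 = 473938847/300623741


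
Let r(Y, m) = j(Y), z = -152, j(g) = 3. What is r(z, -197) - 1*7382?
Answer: -7379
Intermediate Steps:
r(Y, m) = 3
r(z, -197) - 1*7382 = 3 - 1*7382 = 3 - 7382 = -7379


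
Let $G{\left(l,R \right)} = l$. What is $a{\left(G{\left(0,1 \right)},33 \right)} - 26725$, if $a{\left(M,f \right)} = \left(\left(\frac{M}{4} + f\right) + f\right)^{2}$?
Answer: $-22369$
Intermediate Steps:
$a{\left(M,f \right)} = \left(2 f + \frac{M}{4}\right)^{2}$ ($a{\left(M,f \right)} = \left(\left(M \frac{1}{4} + f\right) + f\right)^{2} = \left(\left(\frac{M}{4} + f\right) + f\right)^{2} = \left(\left(f + \frac{M}{4}\right) + f\right)^{2} = \left(2 f + \frac{M}{4}\right)^{2}$)
$a{\left(G{\left(0,1 \right)},33 \right)} - 26725 = \frac{\left(0 + 8 \cdot 33\right)^{2}}{16} - 26725 = \frac{\left(0 + 264\right)^{2}}{16} - 26725 = \frac{264^{2}}{16} - 26725 = \frac{1}{16} \cdot 69696 - 26725 = 4356 - 26725 = -22369$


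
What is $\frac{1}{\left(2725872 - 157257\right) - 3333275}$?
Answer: $- \frac{1}{764660} \approx -1.3078 \cdot 10^{-6}$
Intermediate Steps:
$\frac{1}{\left(2725872 - 157257\right) - 3333275} = \frac{1}{2568615 - 3333275} = \frac{1}{-764660} = - \frac{1}{764660}$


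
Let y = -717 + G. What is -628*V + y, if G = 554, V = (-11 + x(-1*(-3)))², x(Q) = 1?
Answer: -62963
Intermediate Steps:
V = 100 (V = (-11 + 1)² = (-10)² = 100)
y = -163 (y = -717 + 554 = -163)
-628*V + y = -628*100 - 163 = -62800 - 163 = -62963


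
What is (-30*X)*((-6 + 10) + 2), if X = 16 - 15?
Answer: -180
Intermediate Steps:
X = 1
(-30*X)*((-6 + 10) + 2) = (-30*1)*((-6 + 10) + 2) = -30*(4 + 2) = -30*6 = -180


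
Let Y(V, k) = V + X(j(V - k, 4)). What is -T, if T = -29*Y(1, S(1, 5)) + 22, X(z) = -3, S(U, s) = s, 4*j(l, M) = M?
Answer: -80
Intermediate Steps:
j(l, M) = M/4
Y(V, k) = -3 + V (Y(V, k) = V - 3 = -3 + V)
T = 80 (T = -29*(-3 + 1) + 22 = -29*(-2) + 22 = 58 + 22 = 80)
-T = -1*80 = -80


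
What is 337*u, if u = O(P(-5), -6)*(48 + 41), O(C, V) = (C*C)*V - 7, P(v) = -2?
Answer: -929783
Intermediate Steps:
O(C, V) = -7 + V*C**2 (O(C, V) = C**2*V - 7 = V*C**2 - 7 = -7 + V*C**2)
u = -2759 (u = (-7 - 6*(-2)**2)*(48 + 41) = (-7 - 6*4)*89 = (-7 - 24)*89 = -31*89 = -2759)
337*u = 337*(-2759) = -929783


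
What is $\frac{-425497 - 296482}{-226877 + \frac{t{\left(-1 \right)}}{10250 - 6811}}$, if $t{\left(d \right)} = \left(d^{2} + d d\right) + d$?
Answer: $\frac{2482885781}{780230002} \approx 3.1822$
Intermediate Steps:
$t{\left(d \right)} = d + 2 d^{2}$ ($t{\left(d \right)} = \left(d^{2} + d^{2}\right) + d = 2 d^{2} + d = d + 2 d^{2}$)
$\frac{-425497 - 296482}{-226877 + \frac{t{\left(-1 \right)}}{10250 - 6811}} = \frac{-425497 - 296482}{-226877 + \frac{\left(-1\right) \left(1 + 2 \left(-1\right)\right)}{10250 - 6811}} = - \frac{721979}{-226877 + \frac{\left(-1\right) \left(1 - 2\right)}{3439}} = - \frac{721979}{-226877 + \left(-1\right) \left(-1\right) \frac{1}{3439}} = - \frac{721979}{-226877 + 1 \cdot \frac{1}{3439}} = - \frac{721979}{-226877 + \frac{1}{3439}} = - \frac{721979}{- \frac{780230002}{3439}} = \left(-721979\right) \left(- \frac{3439}{780230002}\right) = \frac{2482885781}{780230002}$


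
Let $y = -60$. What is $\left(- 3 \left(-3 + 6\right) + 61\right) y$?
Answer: $-3120$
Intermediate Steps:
$\left(- 3 \left(-3 + 6\right) + 61\right) y = \left(- 3 \left(-3 + 6\right) + 61\right) \left(-60\right) = \left(\left(-3\right) 3 + 61\right) \left(-60\right) = \left(-9 + 61\right) \left(-60\right) = 52 \left(-60\right) = -3120$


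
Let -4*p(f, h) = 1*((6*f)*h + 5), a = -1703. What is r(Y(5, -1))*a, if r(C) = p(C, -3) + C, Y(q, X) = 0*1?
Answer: 8515/4 ≈ 2128.8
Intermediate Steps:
p(f, h) = -5/4 - 3*f*h/2 (p(f, h) = -((6*f)*h + 5)/4 = -(6*f*h + 5)/4 = -(5 + 6*f*h)/4 = -5/4 - 3*f*h/2)
Y(q, X) = 0
r(C) = -5/4 + 11*C/2 (r(C) = (-5/4 - 3/2*C*(-3)) + C = (-5/4 + 9*C/2) + C = -5/4 + 11*C/2)
r(Y(5, -1))*a = (-5/4 + (11/2)*0)*(-1703) = (-5/4 + 0)*(-1703) = -5/4*(-1703) = 8515/4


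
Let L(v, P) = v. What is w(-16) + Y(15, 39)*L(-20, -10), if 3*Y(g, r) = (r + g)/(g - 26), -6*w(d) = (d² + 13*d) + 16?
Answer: 728/33 ≈ 22.061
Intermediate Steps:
w(d) = -8/3 - 13*d/6 - d²/6 (w(d) = -((d² + 13*d) + 16)/6 = -(16 + d² + 13*d)/6 = -8/3 - 13*d/6 - d²/6)
Y(g, r) = (g + r)/(3*(-26 + g)) (Y(g, r) = ((r + g)/(g - 26))/3 = ((g + r)/(-26 + g))/3 = (g + r)/(3*(-26 + g)))
w(-16) + Y(15, 39)*L(-20, -10) = (-8/3 - 13/6*(-16) - ⅙*(-16)²) + ((15 + 39)/(3*(-26 + 15)))*(-20) = (-8/3 + 104/3 - ⅙*256) + ((⅓)*54/(-11))*(-20) = (-8/3 + 104/3 - 128/3) + ((⅓)*(-1/11)*54)*(-20) = -32/3 - 18/11*(-20) = -32/3 + 360/11 = 728/33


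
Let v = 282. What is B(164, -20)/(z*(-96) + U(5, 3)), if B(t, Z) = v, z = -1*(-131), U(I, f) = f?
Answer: -94/4191 ≈ -0.022429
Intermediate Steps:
z = 131
B(t, Z) = 282
B(164, -20)/(z*(-96) + U(5, 3)) = 282/(131*(-96) + 3) = 282/(-12576 + 3) = 282/(-12573) = 282*(-1/12573) = -94/4191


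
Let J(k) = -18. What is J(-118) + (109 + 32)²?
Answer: 19863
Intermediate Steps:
J(-118) + (109 + 32)² = -18 + (109 + 32)² = -18 + 141² = -18 + 19881 = 19863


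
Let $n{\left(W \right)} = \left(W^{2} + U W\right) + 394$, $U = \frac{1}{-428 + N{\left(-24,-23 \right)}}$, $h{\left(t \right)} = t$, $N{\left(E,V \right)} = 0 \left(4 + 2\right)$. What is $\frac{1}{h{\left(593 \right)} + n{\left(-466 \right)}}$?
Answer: $\frac{214}{46682835} \approx 4.5841 \cdot 10^{-6}$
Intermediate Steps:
$N{\left(E,V \right)} = 0$ ($N{\left(E,V \right)} = 0 \cdot 6 = 0$)
$U = - \frac{1}{428}$ ($U = \frac{1}{-428 + 0} = \frac{1}{-428} = - \frac{1}{428} \approx -0.0023364$)
$n{\left(W \right)} = 394 + W^{2} - \frac{W}{428}$ ($n{\left(W \right)} = \left(W^{2} - \frac{W}{428}\right) + 394 = 394 + W^{2} - \frac{W}{428}$)
$\frac{1}{h{\left(593 \right)} + n{\left(-466 \right)}} = \frac{1}{593 + \left(394 + \left(-466\right)^{2} - - \frac{233}{214}\right)} = \frac{1}{593 + \left(394 + 217156 + \frac{233}{214}\right)} = \frac{1}{593 + \frac{46555933}{214}} = \frac{1}{\frac{46682835}{214}} = \frac{214}{46682835}$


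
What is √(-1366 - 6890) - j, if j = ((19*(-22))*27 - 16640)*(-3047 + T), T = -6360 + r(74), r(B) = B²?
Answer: -109777106 + 8*I*√129 ≈ -1.0978e+8 + 90.863*I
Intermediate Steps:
T = -884 (T = -6360 + 74² = -6360 + 5476 = -884)
j = 109777106 (j = ((19*(-22))*27 - 16640)*(-3047 - 884) = (-418*27 - 16640)*(-3931) = (-11286 - 16640)*(-3931) = -27926*(-3931) = 109777106)
√(-1366 - 6890) - j = √(-1366 - 6890) - 1*109777106 = √(-8256) - 109777106 = 8*I*√129 - 109777106 = -109777106 + 8*I*√129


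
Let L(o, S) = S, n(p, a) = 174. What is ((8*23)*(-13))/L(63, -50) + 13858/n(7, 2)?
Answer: 277277/2175 ≈ 127.48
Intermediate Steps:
((8*23)*(-13))/L(63, -50) + 13858/n(7, 2) = ((8*23)*(-13))/(-50) + 13858/174 = (184*(-13))*(-1/50) + 13858*(1/174) = -2392*(-1/50) + 6929/87 = 1196/25 + 6929/87 = 277277/2175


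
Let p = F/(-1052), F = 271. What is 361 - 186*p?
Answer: 215089/526 ≈ 408.91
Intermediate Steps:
p = -271/1052 (p = 271/(-1052) = 271*(-1/1052) = -271/1052 ≈ -0.25760)
361 - 186*p = 361 - 186*(-271/1052) = 361 + 25203/526 = 215089/526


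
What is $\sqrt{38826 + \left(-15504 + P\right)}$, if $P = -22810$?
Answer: $16 \sqrt{2} \approx 22.627$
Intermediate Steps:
$\sqrt{38826 + \left(-15504 + P\right)} = \sqrt{38826 - 38314} = \sqrt{512} = 16 \sqrt{2}$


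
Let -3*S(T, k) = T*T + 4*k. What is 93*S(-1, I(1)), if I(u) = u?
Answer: -155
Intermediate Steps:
S(T, k) = -4*k/3 - T**2/3 (S(T, k) = -(T*T + 4*k)/3 = -(T**2 + 4*k)/3 = -4*k/3 - T**2/3)
93*S(-1, I(1)) = 93*(-4/3*1 - 1/3*(-1)**2) = 93*(-4/3 - 1/3*1) = 93*(-4/3 - 1/3) = 93*(-5/3) = -155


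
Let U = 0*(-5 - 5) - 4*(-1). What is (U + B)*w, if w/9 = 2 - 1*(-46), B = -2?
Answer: 864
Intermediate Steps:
w = 432 (w = 9*(2 - 1*(-46)) = 9*(2 + 46) = 9*48 = 432)
U = 4 (U = 0*(-10) + 4 = 0 + 4 = 4)
(U + B)*w = (4 - 2)*432 = 2*432 = 864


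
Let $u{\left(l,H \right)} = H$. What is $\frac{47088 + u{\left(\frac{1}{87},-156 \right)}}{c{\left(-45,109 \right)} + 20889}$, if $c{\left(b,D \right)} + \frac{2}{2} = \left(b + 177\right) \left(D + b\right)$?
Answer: $\frac{11733}{7334} \approx 1.5998$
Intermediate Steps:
$c{\left(b,D \right)} = -1 + \left(177 + b\right) \left(D + b\right)$ ($c{\left(b,D \right)} = -1 + \left(b + 177\right) \left(D + b\right) = -1 + \left(177 + b\right) \left(D + b\right)$)
$\frac{47088 + u{\left(\frac{1}{87},-156 \right)}}{c{\left(-45,109 \right)} + 20889} = \frac{47088 - 156}{\left(-1 + \left(-45\right)^{2} + 177 \cdot 109 + 177 \left(-45\right) + 109 \left(-45\right)\right) + 20889} = \frac{46932}{\left(-1 + 2025 + 19293 - 7965 - 4905\right) + 20889} = \frac{46932}{8447 + 20889} = \frac{46932}{29336} = 46932 \cdot \frac{1}{29336} = \frac{11733}{7334}$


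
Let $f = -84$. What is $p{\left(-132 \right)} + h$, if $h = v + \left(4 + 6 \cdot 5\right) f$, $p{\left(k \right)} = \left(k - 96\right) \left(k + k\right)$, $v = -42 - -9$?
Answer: $57303$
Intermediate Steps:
$v = -33$ ($v = -42 + 9 = -33$)
$p{\left(k \right)} = 2 k \left(-96 + k\right)$ ($p{\left(k \right)} = \left(-96 + k\right) 2 k = 2 k \left(-96 + k\right)$)
$h = -2889$ ($h = -33 + \left(4 + 6 \cdot 5\right) \left(-84\right) = -33 + \left(4 + 30\right) \left(-84\right) = -33 + 34 \left(-84\right) = -33 - 2856 = -2889$)
$p{\left(-132 \right)} + h = 2 \left(-132\right) \left(-96 - 132\right) - 2889 = 2 \left(-132\right) \left(-228\right) - 2889 = 60192 - 2889 = 57303$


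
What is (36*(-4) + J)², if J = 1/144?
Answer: 429940225/20736 ≈ 20734.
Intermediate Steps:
J = 1/144 ≈ 0.0069444
(36*(-4) + J)² = (36*(-4) + 1/144)² = (-144 + 1/144)² = (-20735/144)² = 429940225/20736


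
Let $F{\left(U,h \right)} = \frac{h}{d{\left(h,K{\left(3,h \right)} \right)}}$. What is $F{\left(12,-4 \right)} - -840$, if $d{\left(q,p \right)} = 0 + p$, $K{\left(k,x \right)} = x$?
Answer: $841$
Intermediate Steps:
$d{\left(q,p \right)} = p$
$F{\left(U,h \right)} = 1$ ($F{\left(U,h \right)} = \frac{h}{h} = 1$)
$F{\left(12,-4 \right)} - -840 = 1 - -840 = 1 + 840 = 841$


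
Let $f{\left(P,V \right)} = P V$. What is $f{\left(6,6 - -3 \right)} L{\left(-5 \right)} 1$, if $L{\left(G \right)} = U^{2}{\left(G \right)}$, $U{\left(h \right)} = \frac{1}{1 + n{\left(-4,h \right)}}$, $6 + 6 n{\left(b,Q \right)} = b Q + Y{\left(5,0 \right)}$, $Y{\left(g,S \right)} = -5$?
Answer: $\frac{216}{25} \approx 8.64$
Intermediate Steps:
$n{\left(b,Q \right)} = - \frac{11}{6} + \frac{Q b}{6}$ ($n{\left(b,Q \right)} = -1 + \frac{b Q - 5}{6} = -1 + \frac{Q b - 5}{6} = -1 + \frac{-5 + Q b}{6} = -1 + \left(- \frac{5}{6} + \frac{Q b}{6}\right) = - \frac{11}{6} + \frac{Q b}{6}$)
$U{\left(h \right)} = \frac{1}{- \frac{5}{6} - \frac{2 h}{3}}$ ($U{\left(h \right)} = \frac{1}{1 + \left(- \frac{11}{6} + \frac{1}{6} h \left(-4\right)\right)} = \frac{1}{1 - \left(\frac{11}{6} + \frac{2 h}{3}\right)} = \frac{1}{- \frac{5}{6} - \frac{2 h}{3}}$)
$L{\left(G \right)} = \frac{36}{\left(-5 - 4 G\right)^{2}}$ ($L{\left(G \right)} = \left(\frac{6}{-5 - 4 G}\right)^{2} = \frac{36}{\left(-5 - 4 G\right)^{2}}$)
$f{\left(6,6 - -3 \right)} L{\left(-5 \right)} 1 = 6 \left(6 - -3\right) \frac{36}{\left(5 + 4 \left(-5\right)\right)^{2}} \cdot 1 = 6 \left(6 + 3\right) \frac{36}{\left(5 - 20\right)^{2}} \cdot 1 = 6 \cdot 9 \cdot \frac{36}{225} \cdot 1 = 54 \cdot 36 \cdot \frac{1}{225} \cdot 1 = 54 \cdot \frac{4}{25} \cdot 1 = \frac{216}{25} \cdot 1 = \frac{216}{25}$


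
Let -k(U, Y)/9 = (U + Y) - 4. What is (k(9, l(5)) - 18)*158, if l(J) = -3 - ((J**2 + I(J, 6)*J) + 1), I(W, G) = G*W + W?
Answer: 280134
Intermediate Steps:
I(W, G) = W + G*W
l(J) = -4 - 8*J**2 (l(J) = -3 - ((J**2 + (J*(1 + 6))*J) + 1) = -3 - ((J**2 + (J*7)*J) + 1) = -3 - ((J**2 + (7*J)*J) + 1) = -3 - ((J**2 + 7*J**2) + 1) = -3 - (8*J**2 + 1) = -3 - (1 + 8*J**2) = -3 + (-1 - 8*J**2) = -4 - 8*J**2)
k(U, Y) = 36 - 9*U - 9*Y (k(U, Y) = -9*((U + Y) - 4) = -9*(-4 + U + Y) = 36 - 9*U - 9*Y)
(k(9, l(5)) - 18)*158 = ((36 - 9*9 - 9*(-4 - 8*5**2)) - 18)*158 = ((36 - 81 - 9*(-4 - 8*25)) - 18)*158 = ((36 - 81 - 9*(-4 - 200)) - 18)*158 = ((36 - 81 - 9*(-204)) - 18)*158 = ((36 - 81 + 1836) - 18)*158 = (1791 - 18)*158 = 1773*158 = 280134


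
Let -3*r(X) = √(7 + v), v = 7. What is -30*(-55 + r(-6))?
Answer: 1650 + 10*√14 ≈ 1687.4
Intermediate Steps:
r(X) = -√14/3 (r(X) = -√(7 + 7)/3 = -√14/3)
-30*(-55 + r(-6)) = -30*(-55 - √14/3) = 1650 + 10*√14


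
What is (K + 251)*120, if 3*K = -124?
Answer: 25160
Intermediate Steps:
K = -124/3 (K = (⅓)*(-124) = -124/3 ≈ -41.333)
(K + 251)*120 = (-124/3 + 251)*120 = (629/3)*120 = 25160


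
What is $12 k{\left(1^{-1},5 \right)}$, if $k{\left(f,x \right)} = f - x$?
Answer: $-48$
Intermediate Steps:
$12 k{\left(1^{-1},5 \right)} = 12 \left(1^{-1} - 5\right) = 12 \left(1 - 5\right) = 12 \left(-4\right) = -48$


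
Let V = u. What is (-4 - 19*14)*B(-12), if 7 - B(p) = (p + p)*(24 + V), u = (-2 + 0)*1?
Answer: -144450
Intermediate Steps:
u = -2 (u = -2*1 = -2)
V = -2
B(p) = 7 - 44*p (B(p) = 7 - (p + p)*(24 - 2) = 7 - 2*p*22 = 7 - 44*p)
(-4 - 19*14)*B(-12) = (-4 - 19*14)*(7 - 44*(-12)) = (-4 - 266)*(7 + 528) = -270*535 = -144450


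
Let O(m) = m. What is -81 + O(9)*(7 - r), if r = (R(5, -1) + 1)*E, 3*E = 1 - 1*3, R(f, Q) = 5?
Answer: 18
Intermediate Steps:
E = -⅔ (E = (1 - 1*3)/3 = (1 - 3)/3 = (⅓)*(-2) = -⅔ ≈ -0.66667)
r = -4 (r = (5 + 1)*(-⅔) = 6*(-⅔) = -4)
-81 + O(9)*(7 - r) = -81 + 9*(7 - 1*(-4)) = -81 + 9*(7 + 4) = -81 + 9*11 = -81 + 99 = 18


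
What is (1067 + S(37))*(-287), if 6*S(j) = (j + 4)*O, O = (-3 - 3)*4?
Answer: -259161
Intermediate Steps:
O = -24 (O = -6*4 = -24)
S(j) = -16 - 4*j (S(j) = ((j + 4)*(-24))/6 = ((4 + j)*(-24))/6 = (-96 - 24*j)/6 = -16 - 4*j)
(1067 + S(37))*(-287) = (1067 + (-16 - 4*37))*(-287) = (1067 + (-16 - 148))*(-287) = (1067 - 164)*(-287) = 903*(-287) = -259161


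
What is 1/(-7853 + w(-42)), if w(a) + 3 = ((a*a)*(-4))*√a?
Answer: I/(16*(-491*I + 441*√42)) ≈ -3.6492e-6 + 2.1241e-5*I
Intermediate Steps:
w(a) = -3 - 4*a^(5/2) (w(a) = -3 + ((a*a)*(-4))*√a = -3 + (a²*(-4))*√a = -3 + (-4*a²)*√a = -3 - 4*a^(5/2))
1/(-7853 + w(-42)) = 1/(-7853 + (-3 - 7056*I*√42)) = 1/(-7856 - 7056*I*√42)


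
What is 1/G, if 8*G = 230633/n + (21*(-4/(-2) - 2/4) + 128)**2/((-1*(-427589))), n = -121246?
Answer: -829495294304/191063210571 ≈ -4.3415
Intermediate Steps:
G = -191063210571/829495294304 (G = (230633/(-121246) + (21*(-4/(-2) - 2/4) + 128)**2/((-1*(-427589))))/8 = (230633*(-1/121246) + (21*(-4*(-1/2) - 2*1/4) + 128)**2/427589)/8 = (-230633/121246 + (21*(2 - 1/2) + 128)**2*(1/427589))/8 = (-230633/121246 + (21*(3/2) + 128)**2*(1/427589))/8 = (-230633/121246 + (63/2 + 128)**2*(1/427589))/8 = (-230633/121246 + (319/2)**2*(1/427589))/8 = (-230633/121246 + (101761/4)*(1/427589))/8 = (-230633/121246 + 101761/1710356)/8 = (1/8)*(-191063210571/103686911788) = -191063210571/829495294304 ≈ -0.23034)
1/G = 1/(-191063210571/829495294304) = -829495294304/191063210571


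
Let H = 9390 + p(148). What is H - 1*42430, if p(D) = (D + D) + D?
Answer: -32596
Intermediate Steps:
p(D) = 3*D (p(D) = 2*D + D = 3*D)
H = 9834 (H = 9390 + 3*148 = 9390 + 444 = 9834)
H - 1*42430 = 9834 - 1*42430 = 9834 - 42430 = -32596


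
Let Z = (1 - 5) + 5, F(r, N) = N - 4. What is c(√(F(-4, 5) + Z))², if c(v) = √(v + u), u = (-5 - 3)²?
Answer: 64 + √2 ≈ 65.414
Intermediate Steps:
F(r, N) = -4 + N
Z = 1 (Z = -4 + 5 = 1)
u = 64 (u = (-8)² = 64)
c(v) = √(64 + v) (c(v) = √(v + 64) = √(64 + v))
c(√(F(-4, 5) + Z))² = (√(64 + √((-4 + 5) + 1)))² = (√(64 + √(1 + 1)))² = (√(64 + √2))² = 64 + √2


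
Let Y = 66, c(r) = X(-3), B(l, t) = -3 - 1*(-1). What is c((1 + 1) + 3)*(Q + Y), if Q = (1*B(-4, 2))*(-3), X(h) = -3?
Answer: -216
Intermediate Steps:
B(l, t) = -2 (B(l, t) = -3 + 1 = -2)
c(r) = -3
Q = 6 (Q = (1*(-2))*(-3) = -2*(-3) = 6)
c((1 + 1) + 3)*(Q + Y) = -3*(6 + 66) = -3*72 = -216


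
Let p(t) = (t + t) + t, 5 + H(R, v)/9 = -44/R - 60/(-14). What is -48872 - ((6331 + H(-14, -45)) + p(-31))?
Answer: -385923/7 ≈ -55132.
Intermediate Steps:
H(R, v) = -45/7 - 396/R (H(R, v) = -45 + 9*(-44/R - 60/(-14)) = -45 + 9*(-44/R - 60*(-1/14)) = -45 + 9*(-44/R + 30/7) = -45 + 9*(30/7 - 44/R) = -45 + (270/7 - 396/R) = -45/7 - 396/R)
p(t) = 3*t (p(t) = 2*t + t = 3*t)
-48872 - ((6331 + H(-14, -45)) + p(-31)) = -48872 - ((6331 + (-45/7 - 396/(-14))) + 3*(-31)) = -48872 - ((6331 + (-45/7 - 396*(-1/14))) - 93) = -48872 - ((6331 + (-45/7 + 198/7)) - 93) = -48872 - ((6331 + 153/7) - 93) = -48872 - (44470/7 - 93) = -48872 - 1*43819/7 = -48872 - 43819/7 = -385923/7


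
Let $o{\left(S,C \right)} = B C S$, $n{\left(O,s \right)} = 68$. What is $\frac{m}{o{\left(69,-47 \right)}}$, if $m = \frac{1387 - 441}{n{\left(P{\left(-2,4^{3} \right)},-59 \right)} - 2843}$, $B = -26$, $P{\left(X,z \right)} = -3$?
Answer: $- \frac{473}{116991225} \approx -4.043 \cdot 10^{-6}$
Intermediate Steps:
$o{\left(S,C \right)} = - 26 C S$
$m = - \frac{946}{2775}$ ($m = \frac{1387 - 441}{68 - 2843} = \frac{946}{-2775} = 946 \left(- \frac{1}{2775}\right) = - \frac{946}{2775} \approx -0.3409$)
$\frac{m}{o{\left(69,-47 \right)}} = - \frac{946}{2775 \left(\left(-26\right) \left(-47\right) 69\right)} = - \frac{946}{2775 \cdot 84318} = \left(- \frac{946}{2775}\right) \frac{1}{84318} = - \frac{473}{116991225}$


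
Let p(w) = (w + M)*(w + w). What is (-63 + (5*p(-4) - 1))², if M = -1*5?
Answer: 87616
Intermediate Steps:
M = -5
p(w) = 2*w*(-5 + w) (p(w) = (w - 5)*(w + w) = (-5 + w)*(2*w) = 2*w*(-5 + w))
(-63 + (5*p(-4) - 1))² = (-63 + (5*(2*(-4)*(-5 - 4)) - 1))² = (-63 + (5*(2*(-4)*(-9)) - 1))² = (-63 + (5*72 - 1))² = (-63 + (360 - 1))² = (-63 + 359)² = 296² = 87616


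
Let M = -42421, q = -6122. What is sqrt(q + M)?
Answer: I*sqrt(48543) ≈ 220.32*I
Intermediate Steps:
sqrt(q + M) = sqrt(-6122 - 42421) = sqrt(-48543) = I*sqrt(48543)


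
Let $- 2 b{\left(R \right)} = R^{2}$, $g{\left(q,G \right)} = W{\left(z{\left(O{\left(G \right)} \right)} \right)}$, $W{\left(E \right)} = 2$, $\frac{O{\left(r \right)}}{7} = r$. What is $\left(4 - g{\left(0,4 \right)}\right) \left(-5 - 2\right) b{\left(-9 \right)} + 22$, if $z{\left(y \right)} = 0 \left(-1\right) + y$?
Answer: $589$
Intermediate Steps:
$O{\left(r \right)} = 7 r$
$z{\left(y \right)} = y$ ($z{\left(y \right)} = 0 + y = y$)
$g{\left(q,G \right)} = 2$
$b{\left(R \right)} = - \frac{R^{2}}{2}$
$\left(4 - g{\left(0,4 \right)}\right) \left(-5 - 2\right) b{\left(-9 \right)} + 22 = \left(4 - 2\right) \left(-5 - 2\right) \left(- \frac{\left(-9\right)^{2}}{2}\right) + 22 = \left(4 - 2\right) \left(-7\right) \left(\left(- \frac{1}{2}\right) 81\right) + 22 = 2 \left(-7\right) \left(- \frac{81}{2}\right) + 22 = \left(-14\right) \left(- \frac{81}{2}\right) + 22 = 567 + 22 = 589$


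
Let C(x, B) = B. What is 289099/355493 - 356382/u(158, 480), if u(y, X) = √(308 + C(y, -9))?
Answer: 289099/355493 - 27414*√299/23 ≈ -20609.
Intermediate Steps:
u(y, X) = √299 (u(y, X) = √(308 - 9) = √299)
289099/355493 - 356382/u(158, 480) = 289099/355493 - 356382*√299/299 = 289099*(1/355493) - 27414*√299/23 = 289099/355493 - 27414*√299/23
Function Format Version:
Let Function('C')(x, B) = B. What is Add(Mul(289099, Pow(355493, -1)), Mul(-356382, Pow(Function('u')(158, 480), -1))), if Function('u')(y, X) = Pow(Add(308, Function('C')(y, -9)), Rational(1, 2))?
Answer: Add(Rational(289099, 355493), Mul(Rational(-27414, 23), Pow(299, Rational(1, 2)))) ≈ -20609.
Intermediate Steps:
Function('u')(y, X) = Pow(299, Rational(1, 2)) (Function('u')(y, X) = Pow(Add(308, -9), Rational(1, 2)) = Pow(299, Rational(1, 2)))
Add(Mul(289099, Pow(355493, -1)), Mul(-356382, Pow(Function('u')(158, 480), -1))) = Add(Mul(289099, Pow(355493, -1)), Mul(-356382, Pow(Pow(299, Rational(1, 2)), -1))) = Add(Mul(289099, Rational(1, 355493)), Mul(-356382, Mul(Rational(1, 299), Pow(299, Rational(1, 2))))) = Add(Rational(289099, 355493), Mul(Rational(-27414, 23), Pow(299, Rational(1, 2))))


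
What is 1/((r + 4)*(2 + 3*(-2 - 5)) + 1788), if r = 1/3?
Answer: 3/5117 ≈ 0.00058628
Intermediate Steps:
r = ⅓ ≈ 0.33333
1/((r + 4)*(2 + 3*(-2 - 5)) + 1788) = 1/((⅓ + 4)*(2 + 3*(-2 - 5)) + 1788) = 1/(13*(2 + 3*(-7))/3 + 1788) = 1/(13*(2 - 21)/3 + 1788) = 1/((13/3)*(-19) + 1788) = 1/(-247/3 + 1788) = 1/(5117/3) = 3/5117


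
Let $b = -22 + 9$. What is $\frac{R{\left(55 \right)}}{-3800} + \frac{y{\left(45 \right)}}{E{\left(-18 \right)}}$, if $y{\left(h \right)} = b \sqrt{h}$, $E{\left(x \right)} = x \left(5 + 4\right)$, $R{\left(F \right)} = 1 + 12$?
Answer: $- \frac{13}{3800} + \frac{13 \sqrt{5}}{54} \approx 0.53489$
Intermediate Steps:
$R{\left(F \right)} = 13$
$b = -13$
$E{\left(x \right)} = 9 x$ ($E{\left(x \right)} = x 9 = 9 x$)
$y{\left(h \right)} = - 13 \sqrt{h}$
$\frac{R{\left(55 \right)}}{-3800} + \frac{y{\left(45 \right)}}{E{\left(-18 \right)}} = \frac{13}{-3800} + \frac{\left(-13\right) \sqrt{45}}{9 \left(-18\right)} = 13 \left(- \frac{1}{3800}\right) + \frac{\left(-13\right) 3 \sqrt{5}}{-162} = - \frac{13}{3800} + - 39 \sqrt{5} \left(- \frac{1}{162}\right) = - \frac{13}{3800} + \frac{13 \sqrt{5}}{54}$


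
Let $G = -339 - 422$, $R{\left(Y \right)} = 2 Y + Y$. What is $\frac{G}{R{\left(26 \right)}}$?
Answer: $- \frac{761}{78} \approx -9.7564$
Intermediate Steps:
$R{\left(Y \right)} = 3 Y$
$G = -761$ ($G = -339 - 422 = -761$)
$\frac{G}{R{\left(26 \right)}} = - \frac{761}{3 \cdot 26} = - \frac{761}{78}$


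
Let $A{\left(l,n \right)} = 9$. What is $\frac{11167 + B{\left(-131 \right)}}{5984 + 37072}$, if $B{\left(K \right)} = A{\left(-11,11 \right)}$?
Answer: $\frac{1397}{5382} \approx 0.25957$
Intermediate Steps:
$B{\left(K \right)} = 9$
$\frac{11167 + B{\left(-131 \right)}}{5984 + 37072} = \frac{11167 + 9}{5984 + 37072} = \frac{11176}{43056} = 11176 \cdot \frac{1}{43056} = \frac{1397}{5382}$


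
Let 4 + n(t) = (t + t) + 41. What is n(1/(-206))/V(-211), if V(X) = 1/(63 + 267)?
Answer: 1257300/103 ≈ 12207.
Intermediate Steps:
V(X) = 1/330
n(t) = 37 + 2*t (n(t) = -4 + ((t + t) + 41) = -4 + (2*t + 41) = -4 + (41 + 2*t) = 37 + 2*t)
n(1/(-206))/V(-211) = (37 + 2/(-206))/(1/330) = (37 + 2*(-1/206))*330 = (37 - 1/103)*330 = (3810/103)*330 = 1257300/103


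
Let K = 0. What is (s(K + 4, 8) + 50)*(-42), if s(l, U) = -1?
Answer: -2058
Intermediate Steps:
(s(K + 4, 8) + 50)*(-42) = (-1 + 50)*(-42) = 49*(-42) = -2058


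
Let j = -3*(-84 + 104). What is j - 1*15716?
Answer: -15776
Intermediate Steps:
j = -60 (j = -3*20 = -60)
j - 1*15716 = -60 - 1*15716 = -60 - 15716 = -15776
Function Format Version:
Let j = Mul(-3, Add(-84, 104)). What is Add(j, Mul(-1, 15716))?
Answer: -15776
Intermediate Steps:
j = -60 (j = Mul(-3, 20) = -60)
Add(j, Mul(-1, 15716)) = Add(-60, Mul(-1, 15716)) = Add(-60, -15716) = -15776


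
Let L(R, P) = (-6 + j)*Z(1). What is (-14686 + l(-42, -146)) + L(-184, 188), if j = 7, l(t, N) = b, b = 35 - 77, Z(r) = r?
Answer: -14727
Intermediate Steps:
b = -42
l(t, N) = -42
L(R, P) = 1 (L(R, P) = (-6 + 7)*1 = 1*1 = 1)
(-14686 + l(-42, -146)) + L(-184, 188) = (-14686 - 42) + 1 = -14728 + 1 = -14727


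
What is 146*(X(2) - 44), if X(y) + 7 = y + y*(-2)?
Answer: -7738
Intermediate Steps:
X(y) = -7 - y (X(y) = -7 + (y + y*(-2)) = -7 + (y - 2*y) = -7 - y)
146*(X(2) - 44) = 146*((-7 - 1*2) - 44) = 146*((-7 - 2) - 44) = 146*(-9 - 44) = 146*(-53) = -7738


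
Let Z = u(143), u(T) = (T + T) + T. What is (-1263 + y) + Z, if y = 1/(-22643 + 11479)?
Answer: -9310777/11164 ≈ -834.00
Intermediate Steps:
y = -1/11164 (y = 1/(-11164) = -1/11164 ≈ -8.9574e-5)
u(T) = 3*T (u(T) = 2*T + T = 3*T)
Z = 429 (Z = 3*143 = 429)
(-1263 + y) + Z = (-1263 - 1/11164) + 429 = -14100133/11164 + 429 = -9310777/11164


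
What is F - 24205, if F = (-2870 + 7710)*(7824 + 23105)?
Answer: 149672155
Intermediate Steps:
F = 149696360 (F = 4840*30929 = 149696360)
F - 24205 = 149696360 - 24205 = 149672155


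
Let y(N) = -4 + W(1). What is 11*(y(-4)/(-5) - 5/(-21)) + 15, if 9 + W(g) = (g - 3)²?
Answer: 3929/105 ≈ 37.419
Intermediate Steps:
W(g) = -9 + (-3 + g)² (W(g) = -9 + (g - 3)² = -9 + (-3 + g)²)
y(N) = -9 (y(N) = -4 + 1*(-6 + 1) = -4 + 1*(-5) = -4 - 5 = -9)
11*(y(-4)/(-5) - 5/(-21)) + 15 = 11*(-9/(-5) - 5/(-21)) + 15 = 11*(-9*(-⅕) - 5*(-1/21)) + 15 = 11*(9/5 + 5/21) + 15 = 11*(214/105) + 15 = 2354/105 + 15 = 3929/105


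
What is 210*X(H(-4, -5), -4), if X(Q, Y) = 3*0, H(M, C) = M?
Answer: 0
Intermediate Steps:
X(Q, Y) = 0
210*X(H(-4, -5), -4) = 210*0 = 0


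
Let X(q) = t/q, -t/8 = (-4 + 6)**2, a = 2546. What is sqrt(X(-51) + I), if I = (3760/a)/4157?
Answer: 2*sqrt(11432016621391638)/269884911 ≈ 0.79234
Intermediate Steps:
t = -32 (t = -8*(-4 + 6)**2 = -8*2**2 = -8*4 = -32)
I = 1880/5291861 (I = (3760/2546)/4157 = (3760*(1/2546))*(1/4157) = (1880/1273)*(1/4157) = 1880/5291861 ≈ 0.00035526)
X(q) = -32/q
sqrt(X(-51) + I) = sqrt(-32/(-51) + 1880/5291861) = sqrt(-32*(-1/51) + 1880/5291861) = sqrt(32/51 + 1880/5291861) = sqrt(169435432/269884911) = 2*sqrt(11432016621391638)/269884911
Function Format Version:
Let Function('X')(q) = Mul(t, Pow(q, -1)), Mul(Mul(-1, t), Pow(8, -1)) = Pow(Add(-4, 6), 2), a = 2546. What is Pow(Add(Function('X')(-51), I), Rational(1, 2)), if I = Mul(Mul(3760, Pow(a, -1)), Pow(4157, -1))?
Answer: Mul(Rational(2, 269884911), Pow(11432016621391638, Rational(1, 2))) ≈ 0.79234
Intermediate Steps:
t = -32 (t = Mul(-8, Pow(Add(-4, 6), 2)) = Mul(-8, Pow(2, 2)) = Mul(-8, 4) = -32)
I = Rational(1880, 5291861) (I = Mul(Mul(3760, Pow(2546, -1)), Pow(4157, -1)) = Mul(Mul(3760, Rational(1, 2546)), Rational(1, 4157)) = Mul(Rational(1880, 1273), Rational(1, 4157)) = Rational(1880, 5291861) ≈ 0.00035526)
Function('X')(q) = Mul(-32, Pow(q, -1))
Pow(Add(Function('X')(-51), I), Rational(1, 2)) = Pow(Add(Mul(-32, Pow(-51, -1)), Rational(1880, 5291861)), Rational(1, 2)) = Pow(Add(Mul(-32, Rational(-1, 51)), Rational(1880, 5291861)), Rational(1, 2)) = Pow(Add(Rational(32, 51), Rational(1880, 5291861)), Rational(1, 2)) = Pow(Rational(169435432, 269884911), Rational(1, 2)) = Mul(Rational(2, 269884911), Pow(11432016621391638, Rational(1, 2)))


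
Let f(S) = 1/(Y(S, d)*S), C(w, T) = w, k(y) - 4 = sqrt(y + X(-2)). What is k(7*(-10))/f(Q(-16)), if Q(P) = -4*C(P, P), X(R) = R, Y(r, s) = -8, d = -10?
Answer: -2048 - 3072*I*sqrt(2) ≈ -2048.0 - 4344.5*I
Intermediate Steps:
k(y) = 4 + sqrt(-2 + y) (k(y) = 4 + sqrt(y - 2) = 4 + sqrt(-2 + y))
Q(P) = -4*P
f(S) = -1/(8*S) (f(S) = 1/((-8)*S) = -1/(8*S))
k(7*(-10))/f(Q(-16)) = (4 + sqrt(-2 + 7*(-10)))/((-1/(8*((-4*(-16)))))) = (4 + sqrt(-2 - 70))/((-1/8/64)) = (4 + sqrt(-72))/((-1/8*1/64)) = (4 + 6*I*sqrt(2))/(-1/512) = (4 + 6*I*sqrt(2))*(-512) = -2048 - 3072*I*sqrt(2)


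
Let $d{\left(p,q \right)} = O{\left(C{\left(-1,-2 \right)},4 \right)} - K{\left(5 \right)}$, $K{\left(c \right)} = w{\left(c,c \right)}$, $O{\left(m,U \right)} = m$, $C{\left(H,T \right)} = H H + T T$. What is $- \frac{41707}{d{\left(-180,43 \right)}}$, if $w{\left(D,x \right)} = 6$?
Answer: $41707$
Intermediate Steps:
$C{\left(H,T \right)} = H^{2} + T^{2}$
$K{\left(c \right)} = 6$
$d{\left(p,q \right)} = -1$ ($d{\left(p,q \right)} = \left(\left(-1\right)^{2} + \left(-2\right)^{2}\right) - 6 = \left(1 + 4\right) - 6 = 5 - 6 = -1$)
$- \frac{41707}{d{\left(-180,43 \right)}} = - \frac{41707}{-1} = \left(-41707\right) \left(-1\right) = 41707$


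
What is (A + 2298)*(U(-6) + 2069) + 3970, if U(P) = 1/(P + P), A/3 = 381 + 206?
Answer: 33606811/4 ≈ 8.4017e+6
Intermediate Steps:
A = 1761 (A = 3*(381 + 206) = 3*587 = 1761)
U(P) = 1/(2*P)
(A + 2298)*(U(-6) + 2069) + 3970 = (1761 + 2298)*((½)/(-6) + 2069) + 3970 = 4059*((½)*(-⅙) + 2069) + 3970 = 4059*(-1/12 + 2069) + 3970 = 4059*(24827/12) + 3970 = 33590931/4 + 3970 = 33606811/4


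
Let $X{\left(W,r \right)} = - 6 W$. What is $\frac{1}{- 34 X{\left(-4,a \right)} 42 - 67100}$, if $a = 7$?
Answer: $- \frac{1}{101372} \approx -9.8647 \cdot 10^{-6}$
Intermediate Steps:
$X{\left(W,r \right)} = - 6 W$
$\frac{1}{- 34 X{\left(-4,a \right)} 42 - 67100} = \frac{1}{- 34 \left(\left(-6\right) \left(-4\right)\right) 42 - 67100} = \frac{1}{\left(-34\right) 24 \cdot 42 - 67100} = \frac{1}{\left(-816\right) 42 - 67100} = \frac{1}{-34272 - 67100} = \frac{1}{-101372} = - \frac{1}{101372}$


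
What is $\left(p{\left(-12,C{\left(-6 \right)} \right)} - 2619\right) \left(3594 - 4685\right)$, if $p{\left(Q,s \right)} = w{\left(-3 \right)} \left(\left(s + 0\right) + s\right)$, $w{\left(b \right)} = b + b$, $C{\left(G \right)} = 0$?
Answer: $2857329$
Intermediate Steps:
$w{\left(b \right)} = 2 b$
$p{\left(Q,s \right)} = - 12 s$ ($p{\left(Q,s \right)} = 2 \left(-3\right) \left(\left(s + 0\right) + s\right) = - 6 \left(s + s\right) = - 6 \cdot 2 s = - 12 s$)
$\left(p{\left(-12,C{\left(-6 \right)} \right)} - 2619\right) \left(3594 - 4685\right) = \left(\left(-12\right) 0 - 2619\right) \left(3594 - 4685\right) = \left(0 - 2619\right) \left(-1091\right) = \left(-2619\right) \left(-1091\right) = 2857329$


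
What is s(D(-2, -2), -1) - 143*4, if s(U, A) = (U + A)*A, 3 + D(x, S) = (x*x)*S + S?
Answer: -558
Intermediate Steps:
D(x, S) = -3 + S + S*x² (D(x, S) = -3 + ((x*x)*S + S) = -3 + (x²*S + S) = -3 + (S*x² + S) = -3 + (S + S*x²) = -3 + S + S*x²)
s(U, A) = A*(A + U) (s(U, A) = (A + U)*A = A*(A + U))
s(D(-2, -2), -1) - 143*4 = -(-1 + (-3 - 2 - 2*(-2)²)) - 143*4 = -(-1 + (-3 - 2 - 2*4)) - 572 = -(-1 + (-3 - 2 - 8)) - 572 = -(-1 - 13) - 572 = -1*(-14) - 572 = 14 - 572 = -558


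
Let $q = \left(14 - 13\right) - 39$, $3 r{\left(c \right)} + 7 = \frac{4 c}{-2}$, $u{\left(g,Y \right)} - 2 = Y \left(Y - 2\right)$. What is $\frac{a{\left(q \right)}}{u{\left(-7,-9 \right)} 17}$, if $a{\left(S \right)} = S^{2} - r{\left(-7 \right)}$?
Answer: $\frac{4325}{5151} \approx 0.83964$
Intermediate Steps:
$u{\left(g,Y \right)} = 2 + Y \left(-2 + Y\right)$ ($u{\left(g,Y \right)} = 2 + Y \left(Y - 2\right) = 2 + Y \left(-2 + Y\right)$)
$r{\left(c \right)} = - \frac{7}{3} - \frac{2 c}{3}$ ($r{\left(c \right)} = - \frac{7}{3} + \frac{4 c \frac{1}{-2}}{3} = - \frac{7}{3} + \frac{4 c \left(- \frac{1}{2}\right)}{3} = - \frac{7}{3} + \frac{\left(-2\right) c}{3} = - \frac{7}{3} - \frac{2 c}{3}$)
$q = -38$ ($q = 1 - 39 = -38$)
$a{\left(S \right)} = - \frac{7}{3} + S^{2}$ ($a{\left(S \right)} = S^{2} - \left(- \frac{7}{3} - - \frac{14}{3}\right) = S^{2} - \left(- \frac{7}{3} + \frac{14}{3}\right) = S^{2} - \frac{7}{3} = - \frac{7}{3} + S^{2}$)
$\frac{a{\left(q \right)}}{u{\left(-7,-9 \right)} 17} = \frac{- \frac{7}{3} + \left(-38\right)^{2}}{\left(2 + \left(-9\right)^{2} - -18\right) 17} = \frac{- \frac{7}{3} + 1444}{\left(2 + 81 + 18\right) 17} = \frac{4325}{3 \cdot 101 \cdot 17} = \frac{4325}{3 \cdot 1717} = \frac{4325}{3} \cdot \frac{1}{1717} = \frac{4325}{5151}$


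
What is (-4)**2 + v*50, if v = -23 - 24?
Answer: -2334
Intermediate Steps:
v = -47
(-4)**2 + v*50 = (-4)**2 - 47*50 = 16 - 2350 = -2334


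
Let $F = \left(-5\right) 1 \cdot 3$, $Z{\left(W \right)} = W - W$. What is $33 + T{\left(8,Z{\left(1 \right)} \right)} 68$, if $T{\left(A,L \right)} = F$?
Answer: $-987$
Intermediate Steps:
$Z{\left(W \right)} = 0$
$F = -15$ ($F = \left(-5\right) 3 = -15$)
$T{\left(A,L \right)} = -15$
$33 + T{\left(8,Z{\left(1 \right)} \right)} 68 = 33 - 1020 = -987$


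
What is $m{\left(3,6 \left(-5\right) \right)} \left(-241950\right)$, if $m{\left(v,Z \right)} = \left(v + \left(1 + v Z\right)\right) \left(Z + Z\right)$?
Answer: $-1248462000$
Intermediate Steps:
$m{\left(v,Z \right)} = 2 Z \left(1 + v + Z v\right)$ ($m{\left(v,Z \right)} = \left(v + \left(1 + Z v\right)\right) 2 Z = \left(1 + v + Z v\right) 2 Z = 2 Z \left(1 + v + Z v\right)$)
$m{\left(3,6 \left(-5\right) \right)} \left(-241950\right) = 2 \cdot 6 \left(-5\right) \left(1 + 3 + 6 \left(-5\right) 3\right) \left(-241950\right) = 2 \left(-30\right) \left(1 + 3 - 90\right) \left(-241950\right) = 2 \left(-30\right) \left(-86\right) \left(-241950\right) = 5160 \left(-241950\right) = -1248462000$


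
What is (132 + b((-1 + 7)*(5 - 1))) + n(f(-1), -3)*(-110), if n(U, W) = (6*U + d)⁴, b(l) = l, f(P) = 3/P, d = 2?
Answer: -7208804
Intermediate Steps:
n(U, W) = (2 + 6*U)⁴ (n(U, W) = (6*U + 2)⁴ = (2 + 6*U)⁴)
(132 + b((-1 + 7)*(5 - 1))) + n(f(-1), -3)*(-110) = (132 + (-1 + 7)*(5 - 1)) + (16*(1 + 3*(3/(-1)))⁴)*(-110) = (132 + 6*4) + (16*(1 + 3*(3*(-1)))⁴)*(-110) = (132 + 24) + (16*(1 + 3*(-3))⁴)*(-110) = 156 + (16*(1 - 9)⁴)*(-110) = 156 + (16*(-8)⁴)*(-110) = 156 + (16*4096)*(-110) = 156 + 65536*(-110) = 156 - 7208960 = -7208804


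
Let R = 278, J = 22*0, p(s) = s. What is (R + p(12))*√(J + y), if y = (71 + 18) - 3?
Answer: 290*√86 ≈ 2689.3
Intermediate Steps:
y = 86 (y = 89 - 3 = 86)
J = 0
(R + p(12))*√(J + y) = (278 + 12)*√(0 + 86) = 290*√86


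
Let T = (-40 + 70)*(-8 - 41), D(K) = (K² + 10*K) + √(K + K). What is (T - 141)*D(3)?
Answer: -62829 - 1611*√6 ≈ -66775.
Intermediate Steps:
D(K) = K² + 10*K + √2*√K (D(K) = (K² + 10*K) + √(2*K) = (K² + 10*K) + √2*√K = K² + 10*K + √2*√K)
T = -1470 (T = 30*(-49) = -1470)
(T - 141)*D(3) = (-1470 - 141)*(3² + 10*3 + √2*√3) = -1611*(9 + 30 + √6) = -1611*(39 + √6) = -62829 - 1611*√6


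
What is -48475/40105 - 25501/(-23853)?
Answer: -26711314/191324913 ≈ -0.13961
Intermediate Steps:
-48475/40105 - 25501/(-23853) = -48475*1/40105 - 25501*(-1/23853) = -9695/8021 + 25501/23853 = -26711314/191324913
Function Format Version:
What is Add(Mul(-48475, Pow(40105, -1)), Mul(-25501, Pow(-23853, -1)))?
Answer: Rational(-26711314, 191324913) ≈ -0.13961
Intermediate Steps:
Add(Mul(-48475, Pow(40105, -1)), Mul(-25501, Pow(-23853, -1))) = Add(Mul(-48475, Rational(1, 40105)), Mul(-25501, Rational(-1, 23853))) = Add(Rational(-9695, 8021), Rational(25501, 23853)) = Rational(-26711314, 191324913)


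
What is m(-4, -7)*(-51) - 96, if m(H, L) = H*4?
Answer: 720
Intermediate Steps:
m(H, L) = 4*H
m(-4, -7)*(-51) - 96 = (4*(-4))*(-51) - 96 = -16*(-51) - 96 = 816 - 96 = 720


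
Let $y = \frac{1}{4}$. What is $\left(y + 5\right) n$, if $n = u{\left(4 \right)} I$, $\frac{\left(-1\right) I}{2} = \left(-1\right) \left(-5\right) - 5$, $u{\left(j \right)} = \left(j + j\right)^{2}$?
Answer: $0$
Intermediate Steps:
$u{\left(j \right)} = 4 j^{2}$ ($u{\left(j \right)} = \left(2 j\right)^{2} = 4 j^{2}$)
$I = 0$ ($I = - 2 \left(\left(-1\right) \left(-5\right) - 5\right) = - 2 \left(5 - 5\right) = \left(-2\right) 0 = 0$)
$y = \frac{1}{4} \approx 0.25$
$n = 0$ ($n = 4 \cdot 4^{2} \cdot 0 = 4 \cdot 16 \cdot 0 = 64 \cdot 0 = 0$)
$\left(y + 5\right) n = \left(\frac{1}{4} + 5\right) 0 = \frac{21}{4} \cdot 0 = 0$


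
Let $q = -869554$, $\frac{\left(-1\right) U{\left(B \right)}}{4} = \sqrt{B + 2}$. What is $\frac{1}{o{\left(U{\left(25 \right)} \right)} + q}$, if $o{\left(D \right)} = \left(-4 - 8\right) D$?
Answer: $- \frac{434777}{378062048354} - \frac{36 \sqrt{3}}{189031024177} \approx -1.1503 \cdot 10^{-6}$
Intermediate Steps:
$U{\left(B \right)} = - 4 \sqrt{2 + B}$ ($U{\left(B \right)} = - 4 \sqrt{B + 2} = - 4 \sqrt{2 + B}$)
$o{\left(D \right)} = - 12 D$
$\frac{1}{o{\left(U{\left(25 \right)} \right)} + q} = \frac{1}{- 12 \left(- 4 \sqrt{2 + 25}\right) - 869554} = \frac{1}{- 12 \left(- 4 \sqrt{27}\right) - 869554} = \frac{1}{- 12 \left(- 4 \cdot 3 \sqrt{3}\right) - 869554} = \frac{1}{- 12 \left(- 12 \sqrt{3}\right) - 869554} = \frac{1}{144 \sqrt{3} - 869554} = \frac{1}{-869554 + 144 \sqrt{3}}$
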